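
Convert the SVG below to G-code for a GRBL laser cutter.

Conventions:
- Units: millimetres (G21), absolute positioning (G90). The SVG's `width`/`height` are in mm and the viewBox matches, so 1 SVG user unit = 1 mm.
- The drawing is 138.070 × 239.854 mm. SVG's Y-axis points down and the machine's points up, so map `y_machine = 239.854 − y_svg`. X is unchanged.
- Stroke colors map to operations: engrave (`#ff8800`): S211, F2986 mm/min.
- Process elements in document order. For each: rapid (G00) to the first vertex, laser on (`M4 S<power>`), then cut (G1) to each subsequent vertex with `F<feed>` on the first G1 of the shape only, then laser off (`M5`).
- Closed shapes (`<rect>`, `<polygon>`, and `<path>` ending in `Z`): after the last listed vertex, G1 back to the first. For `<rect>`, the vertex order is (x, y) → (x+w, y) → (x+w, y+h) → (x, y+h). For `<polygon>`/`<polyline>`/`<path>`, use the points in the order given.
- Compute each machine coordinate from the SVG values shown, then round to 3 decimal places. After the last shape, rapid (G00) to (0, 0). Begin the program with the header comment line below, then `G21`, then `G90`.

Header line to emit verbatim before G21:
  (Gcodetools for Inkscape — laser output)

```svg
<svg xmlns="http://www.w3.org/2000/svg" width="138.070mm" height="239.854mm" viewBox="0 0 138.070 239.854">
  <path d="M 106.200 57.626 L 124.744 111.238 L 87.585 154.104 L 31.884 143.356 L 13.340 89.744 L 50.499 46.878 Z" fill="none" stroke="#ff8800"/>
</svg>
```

(Gcodetools for Inkscape — laser output)
G21
G90
G00 X106.200 Y182.228
M4 S211
G1 X124.744 Y128.616 F2986
G1 X87.585 Y85.750
G1 X31.884 Y96.498
G1 X13.340 Y150.110
G1 X50.499 Y192.976
G1 X106.200 Y182.228
M5
G00 X0.000 Y0.000

viewBox `0 0 138.070 239.854` with mm width/height → 1 unit = 1 mm. Flip: y_m = 239.854 − y_svg.

**Shape 1** — `<path>` regular polygon, stroke `#ff8800` → engrave (S211, F2986). Machine vertices: (106.200,182.228) → (124.744,128.616) → (87.585,85.750) → (31.884,96.498) → (13.340,150.110) → (50.499,192.976) → (106.200,182.228). Closed: final G1 returns to the first vertex.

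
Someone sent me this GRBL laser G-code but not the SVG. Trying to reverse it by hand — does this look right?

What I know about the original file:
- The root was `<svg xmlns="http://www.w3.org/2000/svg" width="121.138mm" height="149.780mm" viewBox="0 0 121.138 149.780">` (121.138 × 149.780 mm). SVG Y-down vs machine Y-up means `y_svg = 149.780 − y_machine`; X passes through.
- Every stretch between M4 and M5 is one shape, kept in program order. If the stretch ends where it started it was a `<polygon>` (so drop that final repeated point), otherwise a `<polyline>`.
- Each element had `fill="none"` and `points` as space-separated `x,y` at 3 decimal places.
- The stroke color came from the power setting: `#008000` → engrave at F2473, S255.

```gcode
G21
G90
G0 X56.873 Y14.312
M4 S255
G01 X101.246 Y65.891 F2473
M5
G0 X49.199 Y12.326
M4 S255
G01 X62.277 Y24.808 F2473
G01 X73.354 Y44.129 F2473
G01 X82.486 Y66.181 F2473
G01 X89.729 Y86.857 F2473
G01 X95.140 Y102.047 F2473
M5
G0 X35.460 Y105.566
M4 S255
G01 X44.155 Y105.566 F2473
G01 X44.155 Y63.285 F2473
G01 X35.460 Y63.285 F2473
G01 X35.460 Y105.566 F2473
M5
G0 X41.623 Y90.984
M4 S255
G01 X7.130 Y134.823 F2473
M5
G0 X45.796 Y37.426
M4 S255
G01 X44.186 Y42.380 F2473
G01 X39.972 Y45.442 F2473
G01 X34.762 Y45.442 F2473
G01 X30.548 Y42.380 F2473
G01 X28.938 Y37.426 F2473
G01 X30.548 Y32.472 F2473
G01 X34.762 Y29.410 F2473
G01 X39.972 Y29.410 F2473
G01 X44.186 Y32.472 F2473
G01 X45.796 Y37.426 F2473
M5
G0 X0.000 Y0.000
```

y_svg = 149.780 − y_m. Every run uses S255, so all elements get stroke `#008000` (engrave).

[1] open run; points: 56.873,135.468 101.246,83.889

[2] open run; points: 49.199,137.454 62.277,124.972 73.354,105.651 82.486,83.599 89.729,62.923 95.140,47.733

[3] closed run; points: 35.460,44.214 44.155,44.214 44.155,86.495 35.460,86.495

[4] open run; points: 41.623,58.796 7.130,14.957

[5] closed run; points: 45.796,112.354 44.186,107.400 39.972,104.338 34.762,104.338 30.548,107.400 28.938,112.354 30.548,117.308 34.762,120.370 39.972,120.370 44.186,117.308

<svg xmlns="http://www.w3.org/2000/svg" width="121.138mm" height="149.780mm" viewBox="0 0 121.138 149.780">
  <polyline points="56.873,135.468 101.246,83.889" fill="none" stroke="#008000"/>
  <polyline points="49.199,137.454 62.277,124.972 73.354,105.651 82.486,83.599 89.729,62.923 95.140,47.733" fill="none" stroke="#008000"/>
  <polygon points="35.460,44.214 44.155,44.214 44.155,86.495 35.460,86.495" fill="none" stroke="#008000"/>
  <polyline points="41.623,58.796 7.130,14.957" fill="none" stroke="#008000"/>
  <polygon points="45.796,112.354 44.186,107.400 39.972,104.338 34.762,104.338 30.548,107.400 28.938,112.354 30.548,117.308 34.762,120.370 39.972,120.370 44.186,117.308" fill="none" stroke="#008000"/>
</svg>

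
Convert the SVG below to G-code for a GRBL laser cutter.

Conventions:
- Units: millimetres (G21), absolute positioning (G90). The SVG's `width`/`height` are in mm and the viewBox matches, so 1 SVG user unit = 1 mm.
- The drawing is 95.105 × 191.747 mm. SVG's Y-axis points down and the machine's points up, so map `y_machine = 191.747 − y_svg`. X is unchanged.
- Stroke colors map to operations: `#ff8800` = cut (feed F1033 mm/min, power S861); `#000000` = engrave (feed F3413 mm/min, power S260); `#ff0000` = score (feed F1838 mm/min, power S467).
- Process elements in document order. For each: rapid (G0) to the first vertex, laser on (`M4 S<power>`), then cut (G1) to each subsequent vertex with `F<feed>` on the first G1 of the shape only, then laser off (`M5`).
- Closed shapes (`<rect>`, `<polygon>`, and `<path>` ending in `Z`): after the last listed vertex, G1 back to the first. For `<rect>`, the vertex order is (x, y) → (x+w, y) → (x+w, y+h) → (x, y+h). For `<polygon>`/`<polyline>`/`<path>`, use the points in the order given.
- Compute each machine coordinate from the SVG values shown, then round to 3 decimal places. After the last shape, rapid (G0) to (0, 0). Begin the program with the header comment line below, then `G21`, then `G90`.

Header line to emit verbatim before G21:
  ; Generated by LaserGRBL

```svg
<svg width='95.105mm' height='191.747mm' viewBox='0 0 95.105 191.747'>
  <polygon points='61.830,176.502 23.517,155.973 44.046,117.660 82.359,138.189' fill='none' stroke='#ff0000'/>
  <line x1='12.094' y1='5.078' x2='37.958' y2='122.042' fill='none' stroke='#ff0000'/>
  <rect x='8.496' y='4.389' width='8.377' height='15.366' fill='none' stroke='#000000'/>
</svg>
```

; Generated by LaserGRBL
G21
G90
G0 X61.830 Y15.245
M4 S467
G1 X23.517 Y35.774 F1838
G1 X44.046 Y74.087
G1 X82.359 Y53.558
G1 X61.830 Y15.245
M5
G0 X12.094 Y186.669
M4 S467
G1 X37.958 Y69.705 F1838
M5
G0 X8.496 Y187.358
M4 S260
G1 X16.873 Y187.358 F3413
G1 X16.873 Y171.992
G1 X8.496 Y171.992
G1 X8.496 Y187.358
M5
G0 X0.000 Y0.000

viewBox `0 0 95.105 191.747` with mm width/height → 1 unit = 1 mm. Flip: y_m = 191.747 − y_svg.

**Shape 1** — `<polygon>` regular polygon, stroke `#ff0000` → score (S467, F1838). Machine vertices: (61.830,15.245) → (23.517,35.774) → (44.046,74.087) → (82.359,53.558) → (61.830,15.245). Closed: final G1 returns to the first vertex.

**Shape 2** — `<line>` line segment, stroke `#ff0000` → score (S467, F1838). Machine vertices: (12.094,186.669) → (37.958,69.705). Open path.

**Shape 3** — `<rect>` rectangle, stroke `#000000` → engrave (S260, F3413). Machine vertices: (8.496,187.358) → (16.873,187.358) → (16.873,171.992) → (8.496,171.992) → (8.496,187.358). Closed: final G1 returns to the first vertex.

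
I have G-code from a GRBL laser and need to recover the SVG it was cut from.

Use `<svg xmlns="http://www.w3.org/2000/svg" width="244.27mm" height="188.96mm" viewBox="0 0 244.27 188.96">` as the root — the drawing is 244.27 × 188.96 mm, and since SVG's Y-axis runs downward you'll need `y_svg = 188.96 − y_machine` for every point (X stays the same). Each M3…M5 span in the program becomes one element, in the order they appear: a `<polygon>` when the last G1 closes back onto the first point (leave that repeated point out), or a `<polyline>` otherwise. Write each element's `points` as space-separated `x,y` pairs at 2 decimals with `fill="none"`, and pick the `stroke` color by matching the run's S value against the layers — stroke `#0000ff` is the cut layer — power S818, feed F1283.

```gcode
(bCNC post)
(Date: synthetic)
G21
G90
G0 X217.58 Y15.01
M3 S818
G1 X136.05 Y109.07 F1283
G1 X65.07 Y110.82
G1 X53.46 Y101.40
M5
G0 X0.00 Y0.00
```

<svg xmlns="http://www.w3.org/2000/svg" width="244.27mm" height="188.96mm" viewBox="0 0 244.27 188.96">
  <polyline points="217.58,173.95 136.05,79.89 65.07,78.14 53.46,87.56" fill="none" stroke="#0000ff"/>
</svg>

Each laser-on run becomes one SVG element. Flip Y back into SVG space with y_svg = 188.96 − y_machine. Every run uses S818, so all elements get stroke `#0000ff` (cut).

Run 1: The run is open, so emit a `<polyline>` with points (Y-flipped): 217.58,173.95 136.05,79.89 65.07,78.14 53.46,87.56.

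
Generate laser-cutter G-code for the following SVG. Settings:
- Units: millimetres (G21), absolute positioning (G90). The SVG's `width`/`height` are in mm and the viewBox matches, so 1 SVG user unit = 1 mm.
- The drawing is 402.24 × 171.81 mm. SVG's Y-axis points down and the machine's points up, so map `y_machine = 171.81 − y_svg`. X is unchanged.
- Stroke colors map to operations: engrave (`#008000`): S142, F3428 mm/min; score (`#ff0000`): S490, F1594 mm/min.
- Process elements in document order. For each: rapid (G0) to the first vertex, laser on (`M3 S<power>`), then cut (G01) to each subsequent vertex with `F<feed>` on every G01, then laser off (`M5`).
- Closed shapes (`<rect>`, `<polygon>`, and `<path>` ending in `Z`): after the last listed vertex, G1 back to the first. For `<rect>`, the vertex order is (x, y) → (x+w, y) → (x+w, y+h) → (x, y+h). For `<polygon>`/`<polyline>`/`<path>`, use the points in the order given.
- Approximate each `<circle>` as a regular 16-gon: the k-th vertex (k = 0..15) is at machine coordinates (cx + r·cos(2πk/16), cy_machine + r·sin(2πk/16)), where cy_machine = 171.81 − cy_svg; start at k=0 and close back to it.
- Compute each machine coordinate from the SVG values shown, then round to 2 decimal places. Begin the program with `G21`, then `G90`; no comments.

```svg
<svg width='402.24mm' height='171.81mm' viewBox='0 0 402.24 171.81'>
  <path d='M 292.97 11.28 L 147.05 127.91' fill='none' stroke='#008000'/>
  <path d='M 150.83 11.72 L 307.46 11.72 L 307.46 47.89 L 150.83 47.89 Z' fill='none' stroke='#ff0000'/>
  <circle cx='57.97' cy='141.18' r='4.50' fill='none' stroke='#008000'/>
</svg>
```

G21
G90
G0 X292.97 Y160.53
M3 S142
G01 X147.05 Y43.90 F3428
M5
G0 X150.83 Y160.09
M3 S490
G01 X307.46 Y160.09 F1594
G01 X307.46 Y123.92 F1594
G01 X150.83 Y123.92 F1594
G01 X150.83 Y160.09 F1594
M5
G0 X62.47 Y30.63
M3 S142
G01 X62.13 Y32.35 F3428
G01 X61.15 Y33.81 F3428
G01 X59.69 Y34.79 F3428
G01 X57.97 Y35.13 F3428
G01 X56.25 Y34.79 F3428
G01 X54.79 Y33.81 F3428
G01 X53.81 Y32.35 F3428
G01 X53.47 Y30.63 F3428
G01 X53.81 Y28.91 F3428
G01 X54.79 Y27.45 F3428
G01 X56.25 Y26.47 F3428
G01 X57.97 Y26.13 F3428
G01 X59.69 Y26.47 F3428
G01 X61.15 Y27.45 F3428
G01 X62.13 Y28.91 F3428
G01 X62.47 Y30.63 F3428
M5

viewBox `0 0 402.24 171.81` with mm width/height → 1 unit = 1 mm. Flip: y_m = 171.81 − y_svg.

**Shape 1** — `<path>` line segment, stroke `#008000` → engrave (S142, F3428). Machine vertices: (292.97,160.53) → (147.05,43.90). Open path.

**Shape 2** — `<path>` rectangle, stroke `#ff0000` → score (S490, F1594). Machine vertices: (150.83,160.09) → (307.46,160.09) → (307.46,123.92) → (150.83,123.92) → (150.83,160.09). Closed: final G1 returns to the first vertex.

**Shape 3** — `<circle>` circle, stroke `#008000` → engrave (S142, F3428). Machine vertices: (62.47,30.63) → (62.13,32.35) → (61.15,33.81) → (59.69,34.79) → (57.97,35.13) → (56.25,34.79) → (54.79,33.81) → (53.81,32.35) → (53.47,30.63) → (53.81,28.91) → (54.79,27.45) → (56.25,26.47) → (57.97,26.13) → (59.69,26.47) → (61.15,27.45) → (62.13,28.91) → (62.47,30.63). Closed: final G1 returns to the first vertex.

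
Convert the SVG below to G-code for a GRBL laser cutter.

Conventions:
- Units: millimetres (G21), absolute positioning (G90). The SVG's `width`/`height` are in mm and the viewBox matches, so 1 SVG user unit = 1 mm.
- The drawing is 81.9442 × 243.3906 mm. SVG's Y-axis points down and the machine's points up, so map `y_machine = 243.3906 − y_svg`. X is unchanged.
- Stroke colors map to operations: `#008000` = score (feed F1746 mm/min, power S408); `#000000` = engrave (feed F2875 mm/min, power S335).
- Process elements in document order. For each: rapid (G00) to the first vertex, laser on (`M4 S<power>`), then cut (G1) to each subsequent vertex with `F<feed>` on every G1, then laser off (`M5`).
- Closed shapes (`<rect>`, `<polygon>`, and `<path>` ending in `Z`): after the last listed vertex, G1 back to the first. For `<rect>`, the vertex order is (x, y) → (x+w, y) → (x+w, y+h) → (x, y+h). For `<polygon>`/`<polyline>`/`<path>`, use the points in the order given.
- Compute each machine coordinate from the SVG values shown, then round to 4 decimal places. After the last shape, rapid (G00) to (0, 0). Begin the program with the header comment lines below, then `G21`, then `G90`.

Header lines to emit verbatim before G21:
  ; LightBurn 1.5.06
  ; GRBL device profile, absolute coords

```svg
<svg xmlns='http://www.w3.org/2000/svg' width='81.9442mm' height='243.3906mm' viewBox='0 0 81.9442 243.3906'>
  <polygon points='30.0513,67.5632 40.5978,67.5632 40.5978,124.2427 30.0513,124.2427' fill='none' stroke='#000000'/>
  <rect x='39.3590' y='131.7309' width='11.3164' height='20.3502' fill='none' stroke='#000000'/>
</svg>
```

; LightBurn 1.5.06
; GRBL device profile, absolute coords
G21
G90
G00 X30.0513 Y175.8274
M4 S335
G1 X40.5978 Y175.8274 F2875
G1 X40.5978 Y119.1479 F2875
G1 X30.0513 Y119.1479 F2875
G1 X30.0513 Y175.8274 F2875
M5
G00 X39.3590 Y111.6597
M4 S335
G1 X50.6754 Y111.6597 F2875
G1 X50.6754 Y91.3095 F2875
G1 X39.3590 Y91.3095 F2875
G1 X39.3590 Y111.6597 F2875
M5
G00 X0.0000 Y0.0000

Since the viewBox matches the mm dimensions, user units are millimetres directly. The only transform is the Y-flip y_m = 243.3906 − y_svg.

Shape 1 is a rectangle drawn with `<polygon>`. Its stroke #000000 means engrave at S335, F2875. After flipping Y the toolpath is (30.0513,175.8274) → (40.5978,175.8274) → (40.5978,119.1479) → (30.0513,119.1479) → (30.0513,175.8274), returning to the start.

Shape 2 is a rectangle drawn with `<rect>`. Its stroke #000000 means engrave at S335, F2875. After flipping Y the toolpath is (39.3590,111.6597) → (50.6754,111.6597) → (50.6754,91.3095) → (39.3590,91.3095) → (39.3590,111.6597), returning to the start.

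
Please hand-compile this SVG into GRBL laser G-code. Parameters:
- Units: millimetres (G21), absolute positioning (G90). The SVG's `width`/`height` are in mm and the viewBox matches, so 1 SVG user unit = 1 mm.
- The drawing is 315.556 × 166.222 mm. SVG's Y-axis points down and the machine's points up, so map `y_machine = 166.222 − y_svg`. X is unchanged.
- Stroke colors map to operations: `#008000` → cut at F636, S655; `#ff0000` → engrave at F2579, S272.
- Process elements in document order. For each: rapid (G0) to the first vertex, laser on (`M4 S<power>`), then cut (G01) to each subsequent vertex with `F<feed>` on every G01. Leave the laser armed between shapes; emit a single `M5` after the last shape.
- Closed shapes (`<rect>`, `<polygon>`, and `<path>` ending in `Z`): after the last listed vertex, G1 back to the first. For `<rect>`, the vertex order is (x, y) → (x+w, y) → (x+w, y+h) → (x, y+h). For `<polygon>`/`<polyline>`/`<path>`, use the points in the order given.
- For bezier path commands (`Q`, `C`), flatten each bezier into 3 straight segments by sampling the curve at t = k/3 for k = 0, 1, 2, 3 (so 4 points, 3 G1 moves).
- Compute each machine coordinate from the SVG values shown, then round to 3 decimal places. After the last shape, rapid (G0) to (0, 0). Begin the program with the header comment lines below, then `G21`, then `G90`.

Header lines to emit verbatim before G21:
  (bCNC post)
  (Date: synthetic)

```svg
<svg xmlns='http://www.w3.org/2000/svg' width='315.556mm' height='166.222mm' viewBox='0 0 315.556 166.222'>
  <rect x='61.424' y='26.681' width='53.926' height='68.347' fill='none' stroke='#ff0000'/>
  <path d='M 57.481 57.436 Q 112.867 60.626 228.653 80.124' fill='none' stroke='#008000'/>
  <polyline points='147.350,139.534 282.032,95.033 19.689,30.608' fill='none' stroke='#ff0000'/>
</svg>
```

viewBox `0 0 315.556 166.222` with mm width/height → 1 unit = 1 mm. Flip: y_m = 166.222 − y_svg.

**Shape 1** — `<rect>` rectangle, stroke `#ff0000` → engrave (S272, F2579). Machine vertices: (61.424,139.541) → (115.350,139.541) → (115.350,71.194) → (61.424,71.194) → (61.424,139.541). Closed: final G1 returns to the first vertex.

**Shape 2** — `<path>` quadratic bezier, stroke `#008000` → cut (S655, F636). Control points (SVG): P0=(57.481,57.436), P1=(112.867,60.626), P2=(228.653,80.124); sampled at t=k/3. Machine vertices: (57.481,108.786) → (101.116,104.847) → (158.173,97.285) → (228.653,86.098). Open path.

**Shape 3** — `<polyline>` open polyline, stroke `#ff0000` → engrave (S272, F2579). Machine vertices: (147.350,26.688) → (282.032,71.189) → (19.689,135.614). Open path.

(bCNC post)
(Date: synthetic)
G21
G90
G0 X61.424 Y139.541
M4 S272
G01 X115.350 Y139.541 F2579
G01 X115.350 Y71.194 F2579
G01 X61.424 Y71.194 F2579
G01 X61.424 Y139.541 F2579
G0 X57.481 Y108.786
M4 S655
G01 X101.116 Y104.847 F636
G01 X158.173 Y97.285 F636
G01 X228.653 Y86.098 F636
G0 X147.350 Y26.688
M4 S272
G01 X282.032 Y71.189 F2579
G01 X19.689 Y135.614 F2579
M5
G0 X0.000 Y0.000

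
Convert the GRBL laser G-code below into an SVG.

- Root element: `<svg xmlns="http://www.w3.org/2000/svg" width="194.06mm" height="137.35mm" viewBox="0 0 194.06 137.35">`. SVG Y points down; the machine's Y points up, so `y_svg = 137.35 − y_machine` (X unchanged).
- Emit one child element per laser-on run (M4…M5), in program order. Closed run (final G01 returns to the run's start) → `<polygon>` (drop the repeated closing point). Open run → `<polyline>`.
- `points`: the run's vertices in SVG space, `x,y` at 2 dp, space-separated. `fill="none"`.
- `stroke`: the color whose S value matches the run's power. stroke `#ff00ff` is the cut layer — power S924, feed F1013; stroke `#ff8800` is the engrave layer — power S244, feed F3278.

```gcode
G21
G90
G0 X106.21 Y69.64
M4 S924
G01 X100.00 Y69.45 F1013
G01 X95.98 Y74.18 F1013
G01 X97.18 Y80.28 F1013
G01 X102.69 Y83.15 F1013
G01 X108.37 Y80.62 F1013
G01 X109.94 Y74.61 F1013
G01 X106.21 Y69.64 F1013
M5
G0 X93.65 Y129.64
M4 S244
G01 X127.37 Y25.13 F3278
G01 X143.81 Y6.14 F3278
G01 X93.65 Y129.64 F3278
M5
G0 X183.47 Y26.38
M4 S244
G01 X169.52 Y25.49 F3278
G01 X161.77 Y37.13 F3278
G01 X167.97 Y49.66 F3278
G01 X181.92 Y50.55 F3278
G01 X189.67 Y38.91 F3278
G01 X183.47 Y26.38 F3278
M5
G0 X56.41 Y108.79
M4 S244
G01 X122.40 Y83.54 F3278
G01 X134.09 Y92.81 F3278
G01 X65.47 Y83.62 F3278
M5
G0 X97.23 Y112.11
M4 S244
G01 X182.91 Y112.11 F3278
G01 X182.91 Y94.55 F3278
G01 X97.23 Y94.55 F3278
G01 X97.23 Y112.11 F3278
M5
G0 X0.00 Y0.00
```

Each laser-on run becomes one SVG element. Flip Y back into SVG space with y_svg = 137.35 − y_machine.

Run 1: power S924 maps to stroke `#ff00ff` (cut). The run returns to its start, so emit a `<polygon>` with points (Y-flipped): 106.21,67.71 100.00,67.90 95.98,63.17 97.18,57.07 102.69,54.20 108.37,56.73 109.94,62.74.

Run 2: power S244 maps to stroke `#ff8800` (engrave). The run returns to its start, so emit a `<polygon>` with points (Y-flipped): 93.65,7.71 127.37,112.22 143.81,131.21.

Run 3: power S244 maps to stroke `#ff8800` (engrave). The run returns to its start, so emit a `<polygon>` with points (Y-flipped): 183.47,110.97 169.52,111.86 161.77,100.22 167.97,87.69 181.92,86.80 189.67,98.44.

Run 4: S244 ⇒ engrave layer `#ff8800`. The run is open, so emit a `<polyline>` with points (Y-flipped): 56.41,28.56 122.40,53.81 134.09,44.54 65.47,53.73.

Run 5: power S244 maps to stroke `#ff8800` (engrave). The run returns to its start, so emit a `<polygon>` with points (Y-flipped): 97.23,25.24 182.91,25.24 182.91,42.80 97.23,42.80.

<svg xmlns="http://www.w3.org/2000/svg" width="194.06mm" height="137.35mm" viewBox="0 0 194.06 137.35">
  <polygon points="106.21,67.71 100.00,67.90 95.98,63.17 97.18,57.07 102.69,54.20 108.37,56.73 109.94,62.74" fill="none" stroke="#ff00ff"/>
  <polygon points="93.65,7.71 127.37,112.22 143.81,131.21" fill="none" stroke="#ff8800"/>
  <polygon points="183.47,110.97 169.52,111.86 161.77,100.22 167.97,87.69 181.92,86.80 189.67,98.44" fill="none" stroke="#ff8800"/>
  <polyline points="56.41,28.56 122.40,53.81 134.09,44.54 65.47,53.73" fill="none" stroke="#ff8800"/>
  <polygon points="97.23,25.24 182.91,25.24 182.91,42.80 97.23,42.80" fill="none" stroke="#ff8800"/>
</svg>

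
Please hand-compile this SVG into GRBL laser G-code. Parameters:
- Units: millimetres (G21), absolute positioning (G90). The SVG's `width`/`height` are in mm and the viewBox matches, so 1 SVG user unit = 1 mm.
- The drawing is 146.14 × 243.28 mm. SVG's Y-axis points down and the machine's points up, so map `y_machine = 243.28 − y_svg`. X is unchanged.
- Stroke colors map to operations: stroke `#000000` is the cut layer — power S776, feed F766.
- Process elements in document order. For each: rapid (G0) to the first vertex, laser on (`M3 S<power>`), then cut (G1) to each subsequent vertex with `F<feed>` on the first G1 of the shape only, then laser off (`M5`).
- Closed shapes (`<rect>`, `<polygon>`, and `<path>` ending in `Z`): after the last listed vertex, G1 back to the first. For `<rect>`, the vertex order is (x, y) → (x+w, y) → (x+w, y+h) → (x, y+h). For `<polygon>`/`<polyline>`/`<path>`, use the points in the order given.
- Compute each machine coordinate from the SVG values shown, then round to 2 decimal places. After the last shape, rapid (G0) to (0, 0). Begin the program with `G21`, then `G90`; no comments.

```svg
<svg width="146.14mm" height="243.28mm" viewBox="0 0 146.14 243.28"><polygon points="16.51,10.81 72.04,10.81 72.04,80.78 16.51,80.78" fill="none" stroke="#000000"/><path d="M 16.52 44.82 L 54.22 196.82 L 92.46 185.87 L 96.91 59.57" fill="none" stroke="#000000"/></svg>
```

G21
G90
G0 X16.51 Y232.47
M3 S776
G1 X72.04 Y232.47 F766
G1 X72.04 Y162.50
G1 X16.51 Y162.50
G1 X16.51 Y232.47
M5
G0 X16.52 Y198.46
M3 S776
G1 X54.22 Y46.46 F766
G1 X92.46 Y57.41
G1 X96.91 Y183.71
M5
G0 X0.00 Y0.00

1 u = 1 mm; y_m = 243.28 − y.

[1] `<polygon>` rectangle, #000000→cut S776 F766: (16.51,232.47) → (72.04,232.47) → (72.04,162.50) → (16.51,162.50) → (16.51,232.47) (closed)

[2] `<path>` open polyline, #000000→cut S776 F766: (16.52,198.46) → (54.22,46.46) → (92.46,57.41) → (96.91,183.71)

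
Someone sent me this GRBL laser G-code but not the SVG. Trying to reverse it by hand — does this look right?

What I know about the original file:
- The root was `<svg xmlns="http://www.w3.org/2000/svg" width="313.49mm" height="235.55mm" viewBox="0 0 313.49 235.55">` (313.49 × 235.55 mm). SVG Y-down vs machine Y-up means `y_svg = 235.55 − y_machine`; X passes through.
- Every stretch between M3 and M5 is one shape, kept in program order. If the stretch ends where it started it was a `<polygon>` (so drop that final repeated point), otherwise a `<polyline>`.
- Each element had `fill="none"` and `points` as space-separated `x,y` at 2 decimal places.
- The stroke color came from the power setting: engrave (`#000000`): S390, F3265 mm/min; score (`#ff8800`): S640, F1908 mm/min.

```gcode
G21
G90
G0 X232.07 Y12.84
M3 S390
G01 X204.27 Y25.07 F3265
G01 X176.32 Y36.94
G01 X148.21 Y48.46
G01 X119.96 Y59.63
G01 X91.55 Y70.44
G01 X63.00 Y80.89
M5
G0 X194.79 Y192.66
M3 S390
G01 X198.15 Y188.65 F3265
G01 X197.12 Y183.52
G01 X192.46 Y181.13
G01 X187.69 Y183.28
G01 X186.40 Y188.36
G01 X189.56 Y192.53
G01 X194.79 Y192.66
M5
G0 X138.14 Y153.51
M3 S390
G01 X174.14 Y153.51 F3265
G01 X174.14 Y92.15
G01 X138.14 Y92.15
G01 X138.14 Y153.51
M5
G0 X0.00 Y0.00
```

Machine Y-up, SVG Y-down with viewBox height 235.55, so y_svg = 235.55 − y_machine; X carries over. Every run uses S390, so all elements get stroke `#000000` (engrave).

Run 1: The run is open, so emit a `<polyline>` with points (Y-flipped): 232.07,222.71 204.27,210.48 176.32,198.61 148.21,187.09 119.96,175.92 91.55,165.11 63.00,154.66.

Run 2: The run returns to its start, so emit a `<polygon>` with points (Y-flipped): 194.79,42.89 198.15,46.90 197.12,52.03 192.46,54.42 187.69,52.27 186.40,47.19 189.56,43.02.

Run 3: The run returns to its start, so emit a `<polygon>` with points (Y-flipped): 138.14,82.04 174.14,82.04 174.14,143.40 138.14,143.40.

<svg xmlns="http://www.w3.org/2000/svg" width="313.49mm" height="235.55mm" viewBox="0 0 313.49 235.55">
  <polyline points="232.07,222.71 204.27,210.48 176.32,198.61 148.21,187.09 119.96,175.92 91.55,165.11 63.00,154.66" fill="none" stroke="#000000"/>
  <polygon points="194.79,42.89 198.15,46.90 197.12,52.03 192.46,54.42 187.69,52.27 186.40,47.19 189.56,43.02" fill="none" stroke="#000000"/>
  <polygon points="138.14,82.04 174.14,82.04 174.14,143.40 138.14,143.40" fill="none" stroke="#000000"/>
</svg>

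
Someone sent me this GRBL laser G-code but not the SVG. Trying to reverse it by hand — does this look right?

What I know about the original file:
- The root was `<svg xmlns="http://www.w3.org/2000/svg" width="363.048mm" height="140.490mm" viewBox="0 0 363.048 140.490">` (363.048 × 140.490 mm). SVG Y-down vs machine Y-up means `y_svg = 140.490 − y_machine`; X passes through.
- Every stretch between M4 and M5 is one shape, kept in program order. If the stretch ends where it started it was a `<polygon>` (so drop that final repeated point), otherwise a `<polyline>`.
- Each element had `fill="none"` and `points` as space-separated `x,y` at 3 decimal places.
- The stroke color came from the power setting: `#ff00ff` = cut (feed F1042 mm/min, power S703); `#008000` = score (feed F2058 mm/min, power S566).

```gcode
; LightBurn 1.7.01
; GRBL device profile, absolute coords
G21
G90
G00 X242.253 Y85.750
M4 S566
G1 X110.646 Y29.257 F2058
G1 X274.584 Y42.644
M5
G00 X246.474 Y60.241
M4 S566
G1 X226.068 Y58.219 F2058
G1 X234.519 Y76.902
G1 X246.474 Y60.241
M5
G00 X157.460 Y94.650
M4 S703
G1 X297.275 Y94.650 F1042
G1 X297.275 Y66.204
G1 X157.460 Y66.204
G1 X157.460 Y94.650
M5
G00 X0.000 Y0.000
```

Each laser-on run becomes one SVG element. Flip Y back into SVG space with y_svg = 140.490 − y_machine.

Run 1: the run's S566 means `#008000` (score). The run is open, so emit a `<polyline>` with points (Y-flipped): 242.253,54.740 110.646,111.233 274.584,97.846.

Run 2: the run's S566 means `#008000` (score). The run returns to its start, so emit a `<polygon>` with points (Y-flipped): 246.474,80.249 226.068,82.271 234.519,63.588.

Run 3: S703 ⇒ cut layer `#ff00ff`. The run returns to its start, so emit a `<polygon>` with points (Y-flipped): 157.460,45.840 297.275,45.840 297.275,74.286 157.460,74.286.

<svg xmlns="http://www.w3.org/2000/svg" width="363.048mm" height="140.490mm" viewBox="0 0 363.048 140.490">
  <polyline points="242.253,54.740 110.646,111.233 274.584,97.846" fill="none" stroke="#008000"/>
  <polygon points="246.474,80.249 226.068,82.271 234.519,63.588" fill="none" stroke="#008000"/>
  <polygon points="157.460,45.840 297.275,45.840 297.275,74.286 157.460,74.286" fill="none" stroke="#ff00ff"/>
</svg>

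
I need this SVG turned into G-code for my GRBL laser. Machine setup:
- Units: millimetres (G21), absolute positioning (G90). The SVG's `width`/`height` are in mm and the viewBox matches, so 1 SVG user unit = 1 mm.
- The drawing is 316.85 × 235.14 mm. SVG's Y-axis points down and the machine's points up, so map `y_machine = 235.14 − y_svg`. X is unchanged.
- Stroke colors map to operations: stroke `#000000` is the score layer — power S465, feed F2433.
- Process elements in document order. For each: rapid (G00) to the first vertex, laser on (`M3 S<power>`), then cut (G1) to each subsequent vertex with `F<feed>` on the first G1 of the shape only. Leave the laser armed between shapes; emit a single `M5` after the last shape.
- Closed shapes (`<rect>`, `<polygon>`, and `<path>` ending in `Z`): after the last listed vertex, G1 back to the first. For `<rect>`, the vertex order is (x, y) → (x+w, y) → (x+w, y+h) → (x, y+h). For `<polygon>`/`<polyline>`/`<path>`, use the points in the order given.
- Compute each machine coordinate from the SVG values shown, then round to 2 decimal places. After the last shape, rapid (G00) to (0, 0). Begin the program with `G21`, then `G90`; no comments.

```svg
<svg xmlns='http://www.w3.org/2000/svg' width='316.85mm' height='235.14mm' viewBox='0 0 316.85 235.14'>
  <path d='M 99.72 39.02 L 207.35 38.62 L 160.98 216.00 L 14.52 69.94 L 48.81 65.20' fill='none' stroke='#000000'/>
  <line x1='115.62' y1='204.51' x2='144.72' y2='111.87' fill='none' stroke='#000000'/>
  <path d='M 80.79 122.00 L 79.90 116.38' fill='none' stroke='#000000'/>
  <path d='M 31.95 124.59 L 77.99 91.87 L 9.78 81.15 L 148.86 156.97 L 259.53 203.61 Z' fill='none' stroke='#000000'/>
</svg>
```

viewBox `0 0 316.85 235.14` with mm width/height → 1 unit = 1 mm. Flip: y_m = 235.14 − y_svg.

**Shape 1** — `<path>` open polyline, stroke `#000000` → score (S465, F2433). Machine vertices: (99.72,196.12) → (207.35,196.52) → (160.98,19.14) → (14.52,165.20) → (48.81,169.94). Open path.

**Shape 2** — `<line>` line segment, stroke `#000000` → score (S465, F2433). Machine vertices: (115.62,30.63) → (144.72,123.27). Open path.

**Shape 3** — `<path>` line segment, stroke `#000000` → score (S465, F2433). Machine vertices: (80.79,113.14) → (79.90,118.76). Open path.

**Shape 4** — `<path>` closed polygon, stroke `#000000` → score (S465, F2433). Machine vertices: (31.95,110.55) → (77.99,143.27) → (9.78,153.99) → (148.86,78.17) → (259.53,31.53) → (31.95,110.55). Closed: final G1 returns to the first vertex.

G21
G90
G00 X99.72 Y196.12
M3 S465
G1 X207.35 Y196.52 F2433
G1 X160.98 Y19.14
G1 X14.52 Y165.20
G1 X48.81 Y169.94
G00 X115.62 Y30.63
M3 S465
G1 X144.72 Y123.27 F2433
G00 X80.79 Y113.14
M3 S465
G1 X79.90 Y118.76 F2433
G00 X31.95 Y110.55
M3 S465
G1 X77.99 Y143.27 F2433
G1 X9.78 Y153.99
G1 X148.86 Y78.17
G1 X259.53 Y31.53
G1 X31.95 Y110.55
M5
G00 X0.00 Y0.00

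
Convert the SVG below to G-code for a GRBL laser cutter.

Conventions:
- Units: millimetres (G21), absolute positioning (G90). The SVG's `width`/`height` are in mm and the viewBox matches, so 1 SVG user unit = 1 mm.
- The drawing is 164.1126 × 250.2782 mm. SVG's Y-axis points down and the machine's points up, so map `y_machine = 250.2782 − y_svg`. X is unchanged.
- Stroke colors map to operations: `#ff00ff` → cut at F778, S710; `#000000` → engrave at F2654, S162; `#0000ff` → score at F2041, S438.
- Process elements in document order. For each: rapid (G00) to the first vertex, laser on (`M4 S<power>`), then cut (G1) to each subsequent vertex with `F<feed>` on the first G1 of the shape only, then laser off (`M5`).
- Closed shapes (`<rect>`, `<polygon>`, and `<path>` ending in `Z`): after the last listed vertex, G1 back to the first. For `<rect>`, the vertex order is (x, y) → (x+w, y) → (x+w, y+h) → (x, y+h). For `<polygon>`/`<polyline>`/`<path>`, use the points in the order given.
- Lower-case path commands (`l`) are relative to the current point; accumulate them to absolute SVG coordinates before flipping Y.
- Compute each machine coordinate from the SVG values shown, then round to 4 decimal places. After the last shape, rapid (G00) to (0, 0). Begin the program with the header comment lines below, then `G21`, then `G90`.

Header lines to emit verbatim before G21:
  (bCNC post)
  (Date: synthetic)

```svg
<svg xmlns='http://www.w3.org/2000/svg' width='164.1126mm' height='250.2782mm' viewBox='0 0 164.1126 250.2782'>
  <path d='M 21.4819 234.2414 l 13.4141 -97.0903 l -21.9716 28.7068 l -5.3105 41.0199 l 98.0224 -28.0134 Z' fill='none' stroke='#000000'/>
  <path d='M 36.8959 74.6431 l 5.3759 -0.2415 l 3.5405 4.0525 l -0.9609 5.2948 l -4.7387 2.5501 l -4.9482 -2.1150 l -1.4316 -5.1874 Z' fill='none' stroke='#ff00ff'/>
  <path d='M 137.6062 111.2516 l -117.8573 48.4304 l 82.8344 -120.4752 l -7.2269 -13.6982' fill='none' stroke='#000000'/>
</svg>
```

(bCNC post)
(Date: synthetic)
G21
G90
G00 X21.4819 Y16.0368
M4 S162
G1 X34.8960 Y113.1271 F2654
G1 X12.9244 Y84.4203
G1 X7.6139 Y43.4004
G1 X105.6363 Y71.4138
G1 X21.4819 Y16.0368
M5
G00 X36.8959 Y175.6351
M4 S710
G1 X42.2718 Y175.8766 F778
G1 X45.8123 Y171.8241
G1 X44.8514 Y166.5293
G1 X40.1127 Y163.9792
G1 X35.1645 Y166.0942
G1 X33.7329 Y171.2816
G1 X36.8959 Y175.6351
M5
G00 X137.6062 Y139.0266
M4 S162
G1 X19.7489 Y90.5962 F2654
G1 X102.5833 Y211.0714
G1 X95.3564 Y224.7696
M5
G00 X0.0000 Y0.0000

viewBox `0 0 164.1126 250.2782` with mm width/height → 1 unit = 1 mm. Flip: y_m = 250.2782 − y_svg.

**Shape 1** — `<path>` closed polygon, stroke `#000000` → engrave (S162, F2654). Machine vertices: (21.4819,16.0368) → (34.8960,113.1271) → (12.9244,84.4203) → (7.6139,43.4004) → (105.6363,71.4138) → (21.4819,16.0368). Closed: final G1 returns to the first vertex.

**Shape 2** — `<path>` regular polygon, stroke `#ff00ff` → cut (S710, F778). Machine vertices: (36.8959,175.6351) → (42.2718,175.8766) → (45.8123,171.8241) → (44.8514,166.5293) → (40.1127,163.9792) → (35.1645,166.0942) → (33.7329,171.2816) → (36.8959,175.6351). Closed: final G1 returns to the first vertex.

**Shape 3** — `<path>` open polyline, stroke `#000000` → engrave (S162, F2654). Machine vertices: (137.6062,139.0266) → (19.7489,90.5962) → (102.5833,211.0714) → (95.3564,224.7696). Open path.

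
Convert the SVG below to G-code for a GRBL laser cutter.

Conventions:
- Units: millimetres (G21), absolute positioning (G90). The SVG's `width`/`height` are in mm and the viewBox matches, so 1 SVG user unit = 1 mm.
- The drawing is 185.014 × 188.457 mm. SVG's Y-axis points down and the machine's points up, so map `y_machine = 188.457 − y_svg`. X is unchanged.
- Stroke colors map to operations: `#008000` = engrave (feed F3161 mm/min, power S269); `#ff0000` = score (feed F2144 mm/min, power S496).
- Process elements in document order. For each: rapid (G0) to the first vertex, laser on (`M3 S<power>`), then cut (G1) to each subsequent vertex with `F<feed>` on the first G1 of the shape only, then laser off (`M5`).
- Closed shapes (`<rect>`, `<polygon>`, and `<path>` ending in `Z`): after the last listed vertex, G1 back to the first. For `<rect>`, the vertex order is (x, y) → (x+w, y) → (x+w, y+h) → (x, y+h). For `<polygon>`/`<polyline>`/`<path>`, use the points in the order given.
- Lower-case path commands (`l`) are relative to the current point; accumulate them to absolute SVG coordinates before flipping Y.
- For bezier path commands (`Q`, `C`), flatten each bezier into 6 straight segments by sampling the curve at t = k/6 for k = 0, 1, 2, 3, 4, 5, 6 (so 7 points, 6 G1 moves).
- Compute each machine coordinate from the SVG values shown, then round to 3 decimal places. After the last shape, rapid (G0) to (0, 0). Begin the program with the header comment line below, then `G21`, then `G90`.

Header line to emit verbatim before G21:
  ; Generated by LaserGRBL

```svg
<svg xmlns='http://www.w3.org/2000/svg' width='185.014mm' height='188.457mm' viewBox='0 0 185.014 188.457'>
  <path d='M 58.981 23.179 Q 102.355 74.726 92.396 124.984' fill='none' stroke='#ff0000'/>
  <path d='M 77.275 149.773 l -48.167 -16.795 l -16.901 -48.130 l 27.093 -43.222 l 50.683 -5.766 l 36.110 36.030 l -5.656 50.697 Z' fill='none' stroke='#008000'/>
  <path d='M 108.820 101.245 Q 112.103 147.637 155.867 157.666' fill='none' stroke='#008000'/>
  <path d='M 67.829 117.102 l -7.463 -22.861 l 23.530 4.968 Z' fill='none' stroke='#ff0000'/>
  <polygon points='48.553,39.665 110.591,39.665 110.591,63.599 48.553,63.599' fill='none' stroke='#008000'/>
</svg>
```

; Generated by LaserGRBL
G21
G90
G0 X58.981 Y165.278
M3 S496
G1 X71.958 Y148.131 F2144
G1 X81.971 Y131.057
G1 X89.022 Y114.053
G1 X93.109 Y97.122
G1 X94.234 Y80.261
G1 X92.396 Y63.473
M5
G0 X77.275 Y38.684
M3 S269
G1 X29.108 Y55.479 F3161
G1 X12.207 Y103.609
G1 X39.300 Y146.831
G1 X89.983 Y152.597
G1 X126.093 Y116.567
G1 X120.437 Y65.870
G1 X77.275 Y38.684
M5
G0 X108.820 Y87.212
M3 S269
G1 X111.039 Y72.758 F3161
G1 X115.507 Y60.324
G1 X122.223 Y49.911
G1 X131.189 Y41.517
G1 X142.403 Y35.144
G1 X155.867 Y30.791
M5
G0 X67.829 Y71.355
M3 S496
G1 X60.366 Y94.216 F2144
G1 X83.896 Y89.248
G1 X67.829 Y71.355
M5
G0 X48.553 Y148.792
M3 S269
G1 X110.591 Y148.792 F3161
G1 X110.591 Y124.858
G1 X48.553 Y124.858
G1 X48.553 Y148.792
M5
G0 X0.000 Y0.000

Since the viewBox matches the mm dimensions, user units are millimetres directly. The only transform is the Y-flip y_m = 188.457 − y_svg.

Shape 1 is a quadratic bezier drawn with `<path>`. Its stroke #ff0000 means score at S496, F2144. After flipping Y the toolpath is (58.981,165.278) → (71.958,148.131) → (81.971,131.057) → (89.022,114.053) → (93.109,97.122) → (94.234,80.261) → (92.396,63.473).

Shape 2 is a regular polygon drawn with `<path>`. Its stroke #008000 means engrave at S269, F3161. After flipping Y the toolpath is (77.275,38.684) → (29.108,55.479) → (12.207,103.609) → (39.300,146.831) → (89.983,152.597) → (126.093,116.567) → (120.437,65.870) → (77.275,38.684), returning to the start.

Shape 3 is a quadratic bezier drawn with `<path>`. Its stroke #008000 means engrave at S269, F3161. After flipping Y the toolpath is (108.820,87.212) → (111.039,72.758) → (115.507,60.324) → (122.223,49.911) → (131.189,41.517) → (142.403,35.144) → (155.867,30.791).

Shape 4 is a regular polygon drawn with `<path>`. Its stroke #ff0000 means score at S496, F2144. After flipping Y the toolpath is (67.829,71.355) → (60.366,94.216) → (83.896,89.248) → (67.829,71.355), returning to the start.

Shape 5 is a rectangle drawn with `<polygon>`. Its stroke #008000 means engrave at S269, F3161. After flipping Y the toolpath is (48.553,148.792) → (110.591,148.792) → (110.591,124.858) → (48.553,124.858) → (48.553,148.792), returning to the start.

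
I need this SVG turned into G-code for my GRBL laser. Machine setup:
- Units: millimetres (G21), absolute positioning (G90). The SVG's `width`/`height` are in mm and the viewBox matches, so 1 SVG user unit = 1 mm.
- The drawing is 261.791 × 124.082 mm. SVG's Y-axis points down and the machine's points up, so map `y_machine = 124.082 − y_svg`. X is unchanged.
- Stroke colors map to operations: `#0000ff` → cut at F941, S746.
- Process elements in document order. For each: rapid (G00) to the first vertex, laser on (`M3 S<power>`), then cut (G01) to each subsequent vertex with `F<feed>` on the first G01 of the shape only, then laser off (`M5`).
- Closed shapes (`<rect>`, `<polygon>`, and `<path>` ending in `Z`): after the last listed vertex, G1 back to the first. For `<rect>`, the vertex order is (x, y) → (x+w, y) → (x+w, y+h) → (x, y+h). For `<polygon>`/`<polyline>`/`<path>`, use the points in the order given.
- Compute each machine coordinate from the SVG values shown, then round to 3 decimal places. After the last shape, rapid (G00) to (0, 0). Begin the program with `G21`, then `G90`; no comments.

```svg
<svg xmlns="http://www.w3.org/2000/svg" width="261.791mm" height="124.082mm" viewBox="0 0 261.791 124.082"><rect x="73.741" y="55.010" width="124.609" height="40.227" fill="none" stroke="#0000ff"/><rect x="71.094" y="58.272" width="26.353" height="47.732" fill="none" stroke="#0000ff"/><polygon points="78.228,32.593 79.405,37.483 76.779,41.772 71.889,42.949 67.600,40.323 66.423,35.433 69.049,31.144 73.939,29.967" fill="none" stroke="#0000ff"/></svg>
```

1 u = 1 mm; y_m = 124.082 − y.

[1] `<rect>` rectangle, #0000ff→cut S746 F941: (73.741,69.072) → (198.350,69.072) → (198.350,28.845) → (73.741,28.845) → (73.741,69.072) (closed)

[2] `<rect>` rectangle, #0000ff→cut S746 F941: (71.094,65.810) → (97.447,65.810) → (97.447,18.078) → (71.094,18.078) → (71.094,65.810) (closed)

[3] `<polygon>` regular polygon, #0000ff→cut S746 F941: (78.228,91.489) → (79.405,86.599) → (76.779,82.310) → (71.889,81.133) → (67.600,83.759) → (66.423,88.649) → (69.049,92.938) → (73.939,94.115) → (78.228,91.489) (closed)

G21
G90
G00 X73.741 Y69.072
M3 S746
G01 X198.350 Y69.072 F941
G01 X198.350 Y28.845
G01 X73.741 Y28.845
G01 X73.741 Y69.072
M5
G00 X71.094 Y65.810
M3 S746
G01 X97.447 Y65.810 F941
G01 X97.447 Y18.078
G01 X71.094 Y18.078
G01 X71.094 Y65.810
M5
G00 X78.228 Y91.489
M3 S746
G01 X79.405 Y86.599 F941
G01 X76.779 Y82.310
G01 X71.889 Y81.133
G01 X67.600 Y83.759
G01 X66.423 Y88.649
G01 X69.049 Y92.938
G01 X73.939 Y94.115
G01 X78.228 Y91.489
M5
G00 X0.000 Y0.000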